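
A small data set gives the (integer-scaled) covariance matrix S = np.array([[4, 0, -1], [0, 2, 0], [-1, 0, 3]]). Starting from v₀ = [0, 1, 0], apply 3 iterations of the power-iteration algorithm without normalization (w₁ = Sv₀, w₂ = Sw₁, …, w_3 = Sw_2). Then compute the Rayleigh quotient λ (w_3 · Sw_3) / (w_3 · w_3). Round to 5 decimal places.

w1 = Sv₀ = (4·0 + 0·1 + (-1)·0; 0·0 + 2·1 + 0·0; (-1)·0 + 0·1 + 3·0) = (0, 2, 0)
w2 = Sw1 = (4·0 + 0·2 + (-1)·0; 0·0 + 2·2 + 0·0; (-1)·0 + 0·2 + 3·0) = (0, 4, 0)
w3 = Sw2 = (0, 8, 0)
Sw3 = (0, 16, 0)
w3·Sw3 = 0·0 + 8·16 + 0·0 = 128; w3·w3 = 0·0 + 8·8 + 0·0 = 64
λ ≈ 128/64 = 2.00000

λ ≈ 2.00000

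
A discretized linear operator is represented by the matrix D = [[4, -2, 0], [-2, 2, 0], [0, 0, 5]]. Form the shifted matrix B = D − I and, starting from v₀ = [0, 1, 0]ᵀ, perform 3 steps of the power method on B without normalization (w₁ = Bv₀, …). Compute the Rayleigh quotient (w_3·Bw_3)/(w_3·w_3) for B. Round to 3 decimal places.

B = D − I has rows (3, -2, 0); (-2, 1, 0); (0, 0, 4)
w1 = Bv₀ = (-2, 1, 0)
w2 = Bw1 = (-8, 5, 0)
w3 = Bw2 = (-34, 21, 0)
Bw3 = (-144, 89, 0)
w3·Bw3 = 6765; w3·w3 = 1597; μ ≈ 6765/1597 = 4.236

μ ≈ 4.236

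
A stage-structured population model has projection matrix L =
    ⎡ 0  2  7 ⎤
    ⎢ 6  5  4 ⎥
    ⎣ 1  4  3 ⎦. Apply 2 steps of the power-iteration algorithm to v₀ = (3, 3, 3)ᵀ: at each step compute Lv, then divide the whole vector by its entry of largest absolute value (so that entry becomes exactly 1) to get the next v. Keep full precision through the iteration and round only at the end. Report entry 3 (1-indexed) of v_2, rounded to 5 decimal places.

0.57764

Lv0 = (27.000000, 45.000000, 24.000000); divide by 45.000000 → v1 = (0.600000, 1.000000, 0.533333)
Lv1 = (5.733333, 10.733333, 6.200000); divide by 10.733333 → v2 = (0.534161, 1.000000, 0.577640)
Requested entry of v2: 279/483 = 0.57764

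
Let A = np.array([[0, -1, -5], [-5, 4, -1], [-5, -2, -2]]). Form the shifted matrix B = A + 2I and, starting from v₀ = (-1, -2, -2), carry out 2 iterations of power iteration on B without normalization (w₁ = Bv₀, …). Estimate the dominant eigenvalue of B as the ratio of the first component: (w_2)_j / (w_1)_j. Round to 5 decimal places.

-2.00000

B = A + 2I has rows (2, -1, -5); (-5, 6, -1); (-5, -2, 0)
w1 = Bv₀ = (10, -5, 9)
w2 = Bw1 = (-20, -89, -40)
Ratio: -20/10 = -2.00000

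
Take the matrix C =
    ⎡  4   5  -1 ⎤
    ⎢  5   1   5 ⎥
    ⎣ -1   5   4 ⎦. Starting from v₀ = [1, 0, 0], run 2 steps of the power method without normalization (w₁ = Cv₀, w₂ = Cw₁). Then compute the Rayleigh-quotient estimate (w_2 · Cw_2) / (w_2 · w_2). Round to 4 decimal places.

7.7391

w1 = Cv₀ = (4, 5, -1)
w2 = Cw1 = (42, 20, 17)
Cw2 = (251, 315, 126)
w2·Cw2 = 42·251 + 20·315 + 17·126 = 18984; w2·w2 = 42·42 + 20·20 + 17·17 = 2453
λ ≈ 18984/2453 = 7.7391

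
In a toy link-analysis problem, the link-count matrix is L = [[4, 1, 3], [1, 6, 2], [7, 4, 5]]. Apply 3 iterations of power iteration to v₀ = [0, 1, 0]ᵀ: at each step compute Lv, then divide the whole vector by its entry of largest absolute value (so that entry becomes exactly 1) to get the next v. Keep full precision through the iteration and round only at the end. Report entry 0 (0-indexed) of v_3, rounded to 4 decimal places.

0.4856

Lv0 = (1.00000, 6.00000, 4.00000); divide by 6.00000 → v1 = (0.16667, 1.00000, 0.66667)
Lv1 = (3.66667, 7.50000, 8.50000); divide by 8.50000 → v2 = (0.43137, 0.88235, 1.00000)
Lv2 = (5.60784, 7.72549, 11.54902); divide by 11.54902 → v3 = (0.48557, 0.66893, 1.00000)
Requested entry of v3: 286/589 = 0.4856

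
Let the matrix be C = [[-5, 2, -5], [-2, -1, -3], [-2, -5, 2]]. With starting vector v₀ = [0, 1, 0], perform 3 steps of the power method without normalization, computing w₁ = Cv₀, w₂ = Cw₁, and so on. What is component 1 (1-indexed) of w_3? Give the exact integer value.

w1 = Cv₀ = (2, -1, -5)
w2 = Cw1 = (13, 12, -9)
w3 = Cw2 = (4, -11, -104)
The requested component of w3 is 4.

4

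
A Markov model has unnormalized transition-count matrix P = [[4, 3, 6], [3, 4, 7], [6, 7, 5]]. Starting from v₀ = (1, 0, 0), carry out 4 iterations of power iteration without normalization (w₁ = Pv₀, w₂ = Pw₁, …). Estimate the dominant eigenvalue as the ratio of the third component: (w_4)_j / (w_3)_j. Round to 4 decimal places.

λ ≈ 15.1047

w1 = Pv₀ = (4·1 + 3·0 + 6·0; 3·1 + 4·0 + 7·0; 6·1 + 7·0 + 5·0) = (4, 3, 6)
w2 = Pw1 = (4·4 + 3·3 + 6·6; 3·4 + 4·3 + 7·6; 6·4 + 7·3 + 5·6) = (61, 66, 75)
w3 = Pw2 = (892, 972, 1203)
w4 = Pw3 = (13702, 14985, 18171)
Ratio at component: 18171 / 1203 = 15.1047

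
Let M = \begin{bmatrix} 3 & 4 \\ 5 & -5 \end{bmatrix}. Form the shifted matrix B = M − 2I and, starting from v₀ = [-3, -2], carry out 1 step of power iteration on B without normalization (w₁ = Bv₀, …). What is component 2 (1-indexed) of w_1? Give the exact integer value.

B = M − 2I has rows (1, 4); (5, -7)
w1 = Bv₀ = (1·(-3) + 4·(-2); 5·(-3) + (-7)·(-2)) = (-11, -1)
Requested component of w1: -1

-1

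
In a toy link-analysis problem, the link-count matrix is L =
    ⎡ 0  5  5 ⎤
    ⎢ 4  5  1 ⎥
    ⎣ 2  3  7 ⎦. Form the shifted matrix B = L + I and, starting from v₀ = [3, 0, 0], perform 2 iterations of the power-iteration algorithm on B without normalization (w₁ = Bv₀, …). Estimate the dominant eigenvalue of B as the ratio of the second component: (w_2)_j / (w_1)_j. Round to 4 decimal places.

μ ≈ 7.5000

B = L + I has rows (1, 5, 5); (4, 6, 1); (2, 3, 8)
w1 = Bv₀ = (1·3 + 5·0 + 5·0; 4·3 + 6·0 + 1·0; 2·3 + 3·0 + 8·0) = (3, 12, 6)
w2 = Bw1 = (1·3 + 5·12 + 5·6; 4·3 + 6·12 + 1·6; 2·3 + 3·12 + 8·6) = (93, 90, 90)
Ratio: 90/12 = 7.5000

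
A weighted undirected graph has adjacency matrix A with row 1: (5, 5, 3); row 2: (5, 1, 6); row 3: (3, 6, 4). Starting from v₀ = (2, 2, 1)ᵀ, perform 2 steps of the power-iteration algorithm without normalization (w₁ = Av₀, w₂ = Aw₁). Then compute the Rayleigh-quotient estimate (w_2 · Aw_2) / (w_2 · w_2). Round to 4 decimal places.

12.6703

w1 = Av₀ = (5·2 + 5·2 + 3·1; 5·2 + 1·2 + 6·1; 3·2 + 6·2 + 4·1) = (23, 18, 22)
w2 = Aw1 = (5·23 + 5·18 + 3·22; 5·23 + 1·18 + 6·22; 3·23 + 6·18 + 4·22) = (271, 265, 265)
Aw2 = (3475, 3210, 3463)
w2·Aw2 = 271·3475 + 265·3210 + 265·3463 = 2710070; w2·w2 = 271·271 + 265·265 + 265·265 = 213891
λ ≈ 2710070/213891 = 12.6703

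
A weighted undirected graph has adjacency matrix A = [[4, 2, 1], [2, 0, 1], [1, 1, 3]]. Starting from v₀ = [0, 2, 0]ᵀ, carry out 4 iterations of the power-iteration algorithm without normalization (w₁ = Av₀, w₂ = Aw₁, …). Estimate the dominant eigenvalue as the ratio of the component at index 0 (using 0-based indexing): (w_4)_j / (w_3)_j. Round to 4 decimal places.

w1 = Av₀ = (4, 0, 2)
w2 = Aw1 = (18, 10, 10)
w3 = Aw2 = (102, 46, 58)
w4 = Aw3 = (558, 262, 322)
Ratio at component: 558 / 102 = 5.4706

λ ≈ 5.4706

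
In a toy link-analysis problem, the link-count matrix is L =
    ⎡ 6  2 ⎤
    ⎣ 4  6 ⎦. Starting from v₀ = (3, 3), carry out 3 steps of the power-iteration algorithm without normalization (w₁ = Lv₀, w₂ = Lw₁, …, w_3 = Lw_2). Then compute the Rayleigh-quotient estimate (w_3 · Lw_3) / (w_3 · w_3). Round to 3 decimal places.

w1 = Lv₀ = (6·3 + 2·3; 4·3 + 6·3) = (24, 30)
w2 = Lw1 = (6·24 + 2·30; 4·24 + 6·30) = (204, 276)
w3 = Lw2 = (1776, 2472)
Lw3 = (15600, 21936)
w3·Lw3 = 1776·15600 + 2472·21936 = 81931392; w3·w3 = 1776·1776 + 2472·2472 = 9264960
λ ≈ 81931392/9264960 = 8.843

λ ≈ 8.843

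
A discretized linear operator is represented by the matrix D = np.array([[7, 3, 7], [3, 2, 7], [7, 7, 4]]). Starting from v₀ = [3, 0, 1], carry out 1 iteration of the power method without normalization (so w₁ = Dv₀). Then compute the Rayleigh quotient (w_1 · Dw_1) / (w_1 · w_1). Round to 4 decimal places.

λ ≈ 15.9688

w1 = Dv₀ = (7·3 + 3·0 + 7·1; 3·3 + 2·0 + 7·1; 7·3 + 7·0 + 4·1) = (28, 16, 25)
Dw1 = (419, 291, 408)
w1·Dw1 = 28·419 + 16·291 + 25·408 = 26588; w1·w1 = 28·28 + 16·16 + 25·25 = 1665
λ ≈ 26588/1665 = 15.9688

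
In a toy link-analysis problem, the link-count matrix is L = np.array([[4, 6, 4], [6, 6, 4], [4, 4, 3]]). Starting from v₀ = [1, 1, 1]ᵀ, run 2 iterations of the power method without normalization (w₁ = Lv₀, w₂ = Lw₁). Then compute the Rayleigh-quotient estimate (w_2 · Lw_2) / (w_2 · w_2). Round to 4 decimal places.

13.9809

w1 = Lv₀ = (14, 16, 11)
w2 = Lw1 = (196, 224, 153)
Lw2 = (2740, 3132, 2139)
w2·Lw2 = 196·2740 + 224·3132 + 153·2139 = 1565875; w2·w2 = 196·196 + 224·224 + 153·153 = 112001
λ ≈ 1565875/112001 = 13.9809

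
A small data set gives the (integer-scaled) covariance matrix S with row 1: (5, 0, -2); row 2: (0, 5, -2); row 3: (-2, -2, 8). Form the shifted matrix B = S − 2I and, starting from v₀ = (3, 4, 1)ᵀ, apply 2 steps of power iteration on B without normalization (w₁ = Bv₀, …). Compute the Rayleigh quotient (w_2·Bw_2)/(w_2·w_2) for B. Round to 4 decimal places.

μ ≈ 7.6426

B = S − 2I has rows (3, 0, -2); (0, 3, -2); (-2, -2, 6)
w1 = Bv₀ = (3·3 + 0·4 + (-2)·1; 0·3 + 3·4 + (-2)·1; (-2)·3 + (-2)·4 + 6·1) = (7, 10, -8)
w2 = Bw1 = (3·7 + 0·10 + (-2)·(-8); 0·7 + 3·10 + (-2)·(-8); (-2)·7 + (-2)·10 + 6·(-8)) = (37, 46, -82)
Bw2 = (275, 302, -658)
w2·Bw2 = 78023; w2·w2 = 10209; μ ≈ 78023/10209 = 7.6426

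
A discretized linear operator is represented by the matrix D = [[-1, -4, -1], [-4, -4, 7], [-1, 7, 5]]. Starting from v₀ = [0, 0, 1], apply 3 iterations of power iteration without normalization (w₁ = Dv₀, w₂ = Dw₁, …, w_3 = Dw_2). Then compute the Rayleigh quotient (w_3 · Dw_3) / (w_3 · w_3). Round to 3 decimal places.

w1 = Dv₀ = (-1, 7, 5)
w2 = Dw1 = (-32, 11, 75)
w3 = Dw2 = (-87, 609, 484)
Dw3 = (-2833, 1300, 6770)
w3·Dw3 = (-87)·(-2833) + 609·1300 + 484·6770 = 4314851; w3·w3 = (-87)·(-87) + 609·609 + 484·484 = 612706
λ ≈ 4314851/612706 = 7.042

λ ≈ 7.042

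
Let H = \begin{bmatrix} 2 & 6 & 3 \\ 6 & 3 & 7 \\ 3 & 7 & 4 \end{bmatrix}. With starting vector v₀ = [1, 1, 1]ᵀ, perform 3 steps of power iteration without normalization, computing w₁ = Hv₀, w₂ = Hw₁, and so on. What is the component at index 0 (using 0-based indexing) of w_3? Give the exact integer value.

2195

w1 = Hv₀ = (2·1 + 6·1 + 3·1; 6·1 + 3·1 + 7·1; 3·1 + 7·1 + 4·1) = (11, 16, 14)
w2 = Hw1 = (2·11 + 6·16 + 3·14; 6·11 + 3·16 + 7·14; 3·11 + 7·16 + 4·14) = (160, 212, 201)
w3 = Hw2 = (2195, 3003, 2768)
The requested component of w3 is 2195.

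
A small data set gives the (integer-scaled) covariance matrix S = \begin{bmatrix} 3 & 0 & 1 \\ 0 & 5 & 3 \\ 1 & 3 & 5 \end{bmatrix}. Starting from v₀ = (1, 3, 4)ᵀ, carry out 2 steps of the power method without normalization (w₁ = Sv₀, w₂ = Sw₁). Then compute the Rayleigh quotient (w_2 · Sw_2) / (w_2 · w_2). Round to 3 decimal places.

w1 = Sv₀ = (7, 27, 30)
w2 = Sw1 = (51, 225, 238)
Sw2 = (391, 1839, 1916)
w2·Sw2 = 51·391 + 225·1839 + 238·1916 = 889724; w2·w2 = 51·51 + 225·225 + 238·238 = 109870
λ ≈ 889724/109870 = 8.098

8.098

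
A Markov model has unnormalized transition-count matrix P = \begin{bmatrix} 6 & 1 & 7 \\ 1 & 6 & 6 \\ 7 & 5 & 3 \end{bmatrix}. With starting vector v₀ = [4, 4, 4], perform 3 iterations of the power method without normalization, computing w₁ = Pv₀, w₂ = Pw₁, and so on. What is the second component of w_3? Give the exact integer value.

10168

w1 = Pv₀ = (6·4 + 1·4 + 7·4; 1·4 + 6·4 + 6·4; 7·4 + 5·4 + 3·4) = (56, 52, 60)
w2 = Pw1 = (6·56 + 1·52 + 7·60; 1·56 + 6·52 + 6·60; 7·56 + 5·52 + 3·60) = (808, 728, 832)
w3 = Pw2 = (11400, 10168, 11792)
The requested component of w3 is 10168.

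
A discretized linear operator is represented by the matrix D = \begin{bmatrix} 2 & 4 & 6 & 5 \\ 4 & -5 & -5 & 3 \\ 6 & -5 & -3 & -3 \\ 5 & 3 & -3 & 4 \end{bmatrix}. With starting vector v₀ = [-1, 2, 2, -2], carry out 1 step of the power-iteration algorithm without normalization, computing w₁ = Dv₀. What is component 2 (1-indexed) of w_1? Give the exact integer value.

-30

w1 = Dv₀ = (8, -30, -16, -13)
The requested component of w1 is -30.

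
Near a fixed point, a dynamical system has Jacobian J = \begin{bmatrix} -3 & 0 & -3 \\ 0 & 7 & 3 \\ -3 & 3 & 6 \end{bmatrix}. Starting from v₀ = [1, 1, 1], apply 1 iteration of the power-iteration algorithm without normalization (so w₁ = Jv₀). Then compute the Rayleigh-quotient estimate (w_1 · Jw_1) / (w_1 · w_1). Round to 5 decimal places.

8.04651

w1 = Jv₀ = ((-3)·1 + 0·1 + (-3)·1; 0·1 + 7·1 + 3·1; (-3)·1 + 3·1 + 6·1) = (-6, 10, 6)
Jw1 = (0, 88, 84)
w1·Jw1 = (-6)·0 + 10·88 + 6·84 = 1384; w1·w1 = (-6)·(-6) + 10·10 + 6·6 = 172
λ ≈ 1384/172 = 8.04651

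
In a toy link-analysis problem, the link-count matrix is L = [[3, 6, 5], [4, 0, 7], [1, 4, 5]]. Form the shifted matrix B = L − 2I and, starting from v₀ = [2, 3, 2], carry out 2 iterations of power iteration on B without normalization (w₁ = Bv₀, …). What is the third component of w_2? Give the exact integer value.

154

B = L − 2I has rows (1, 6, 5); (4, -2, 7); (1, 4, 3)
w1 = Bv₀ = (1·2 + 6·3 + 5·2; 4·2 + (-2)·3 + 7·2; 1·2 + 4·3 + 3·2) = (30, 16, 20)
w2 = Bw1 = (1·30 + 6·16 + 5·20; 4·30 + (-2)·16 + 7·20; 1·30 + 4·16 + 3·20) = (226, 228, 154)
Requested component of w2: 154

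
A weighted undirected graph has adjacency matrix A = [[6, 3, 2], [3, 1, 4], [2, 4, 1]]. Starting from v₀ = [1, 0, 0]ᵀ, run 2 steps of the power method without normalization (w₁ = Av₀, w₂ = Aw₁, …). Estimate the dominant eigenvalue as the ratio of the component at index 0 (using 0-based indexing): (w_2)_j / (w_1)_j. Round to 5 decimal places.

λ ≈ 8.16667

w1 = Av₀ = (6·1 + 3·0 + 2·0; 3·1 + 1·0 + 4·0; 2·1 + 4·0 + 1·0) = (6, 3, 2)
w2 = Aw1 = (6·6 + 3·3 + 2·2; 3·6 + 1·3 + 4·2; 2·6 + 4·3 + 1·2) = (49, 29, 26)
Ratio at component: 49 / 6 = 8.16667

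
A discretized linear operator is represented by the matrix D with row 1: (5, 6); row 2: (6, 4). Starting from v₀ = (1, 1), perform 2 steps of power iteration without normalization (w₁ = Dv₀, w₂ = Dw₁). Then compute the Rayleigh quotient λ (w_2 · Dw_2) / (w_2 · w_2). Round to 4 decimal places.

10.5208

w1 = Dv₀ = (5·1 + 6·1; 6·1 + 4·1) = (11, 10)
w2 = Dw1 = (5·11 + 6·10; 6·11 + 4·10) = (115, 106)
Dw2 = (1211, 1114)
w2·Dw2 = 115·1211 + 106·1114 = 257349; w2·w2 = 115·115 + 106·106 = 24461
λ ≈ 257349/24461 = 10.5208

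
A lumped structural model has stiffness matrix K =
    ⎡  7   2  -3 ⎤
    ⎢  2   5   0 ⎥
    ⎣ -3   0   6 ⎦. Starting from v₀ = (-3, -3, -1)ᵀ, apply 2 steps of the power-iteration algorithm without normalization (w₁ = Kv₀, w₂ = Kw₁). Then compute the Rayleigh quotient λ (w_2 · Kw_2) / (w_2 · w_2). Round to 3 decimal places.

9.484

w1 = Kv₀ = (7·(-3) + 2·(-3) + (-3)·(-1); 2·(-3) + 5·(-3) + 0·(-1); (-3)·(-3) + 0·(-3) + 6·(-1)) = (-24, -21, 3)
w2 = Kw1 = (7·(-24) + 2·(-21) + (-3)·3; 2·(-24) + 5·(-21) + 0·3; (-3)·(-24) + 0·(-21) + 6·3) = (-219, -153, 90)
Kw2 = (-2109, -1203, 1197)
w2·Kw2 = (-219)·(-2109) + (-153)·(-1203) + 90·1197 = 753660; w2·w2 = (-219)·(-219) + (-153)·(-153) + 90·90 = 79470
λ ≈ 753660/79470 = 9.484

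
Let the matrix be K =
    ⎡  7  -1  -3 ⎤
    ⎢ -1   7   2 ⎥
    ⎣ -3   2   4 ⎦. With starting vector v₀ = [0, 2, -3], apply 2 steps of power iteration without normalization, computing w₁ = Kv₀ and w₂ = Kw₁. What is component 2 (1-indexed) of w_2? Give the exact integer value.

w1 = Kv₀ = (7, 8, -8)
w2 = Kw1 = (65, 33, -37)
The requested component of w2 is 33.

33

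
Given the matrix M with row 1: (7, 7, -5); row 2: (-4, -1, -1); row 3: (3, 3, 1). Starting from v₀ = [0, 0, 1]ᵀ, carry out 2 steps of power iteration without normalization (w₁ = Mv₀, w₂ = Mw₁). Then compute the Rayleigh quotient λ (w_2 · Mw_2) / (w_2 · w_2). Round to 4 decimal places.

w1 = Mv₀ = (-5, -1, 1)
w2 = Mw1 = (-47, 20, -17)
Mw2 = (-104, 185, -98)
w2·Mw2 = (-47)·(-104) + 20·185 + (-17)·(-98) = 10254; w2·w2 = (-47)·(-47) + 20·20 + (-17)·(-17) = 2898
λ ≈ 10254/2898 = 3.5383

3.5383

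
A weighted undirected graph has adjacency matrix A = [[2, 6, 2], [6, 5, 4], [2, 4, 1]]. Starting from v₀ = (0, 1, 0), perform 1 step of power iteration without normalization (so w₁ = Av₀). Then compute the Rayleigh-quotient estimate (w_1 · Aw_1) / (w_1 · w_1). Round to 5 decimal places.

10.76623

w1 = Av₀ = (6, 5, 4)
Aw1 = (50, 77, 36)
w1·Aw1 = 6·50 + 5·77 + 4·36 = 829; w1·w1 = 6·6 + 5·5 + 4·4 = 77
λ ≈ 829/77 = 10.76623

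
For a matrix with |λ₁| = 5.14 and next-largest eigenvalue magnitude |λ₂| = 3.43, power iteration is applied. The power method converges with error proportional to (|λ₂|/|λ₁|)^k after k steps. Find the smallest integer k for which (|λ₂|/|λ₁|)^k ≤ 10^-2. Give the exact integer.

12

|λ₂/λ₁| = 3.43/5.14 = 0.66732
Need k ≥ ln(10^-2) / ln(0.66732) = -4.6052 / -0.4045 ≈ 11.385
Smallest integer k satisfying the bound: 12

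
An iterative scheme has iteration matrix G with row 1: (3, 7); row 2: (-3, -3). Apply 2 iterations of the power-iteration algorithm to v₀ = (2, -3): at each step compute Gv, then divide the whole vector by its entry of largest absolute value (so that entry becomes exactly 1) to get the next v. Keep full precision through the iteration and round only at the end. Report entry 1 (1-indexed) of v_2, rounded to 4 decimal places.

-0.6667

Gv0 = (-15.00000, 3.00000); divide by -15.00000 → v1 = (1.00000, -0.20000)
Gv1 = (1.60000, -2.40000); divide by -2.40000 → v2 = (-0.66667, 1.00000)
Requested entry of v2: -24/36 = -0.6667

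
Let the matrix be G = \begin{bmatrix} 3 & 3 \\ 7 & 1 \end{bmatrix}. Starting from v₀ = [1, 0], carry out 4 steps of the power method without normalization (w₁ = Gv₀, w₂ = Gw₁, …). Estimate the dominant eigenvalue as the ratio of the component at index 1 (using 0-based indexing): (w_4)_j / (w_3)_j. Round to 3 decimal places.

λ ≈ 6.118

w1 = Gv₀ = (3, 7)
w2 = Gw1 = (30, 28)
w3 = Gw2 = (174, 238)
w4 = Gw3 = (1236, 1456)
Ratio at component: 1456 / 238 = 6.118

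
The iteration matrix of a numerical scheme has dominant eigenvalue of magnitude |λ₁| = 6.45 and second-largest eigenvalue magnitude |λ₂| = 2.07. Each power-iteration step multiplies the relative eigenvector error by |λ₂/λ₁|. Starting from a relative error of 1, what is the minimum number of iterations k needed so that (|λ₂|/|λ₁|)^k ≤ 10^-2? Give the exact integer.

5

|λ₂/λ₁| = 2.07/6.45 = 0.32093
Need k ≥ ln(10^-2) / ln(0.32093) = -4.6052 / -1.1365 ≈ 4.052
Smallest integer k satisfying the bound: 5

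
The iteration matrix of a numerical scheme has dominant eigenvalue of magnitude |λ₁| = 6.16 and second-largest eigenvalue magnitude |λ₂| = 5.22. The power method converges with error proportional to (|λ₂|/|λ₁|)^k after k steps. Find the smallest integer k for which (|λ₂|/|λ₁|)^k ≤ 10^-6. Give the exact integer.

|λ₂/λ₁| = 5.22/6.16 = 0.84740
Need k ≥ ln(10^-6) / ln(0.84740) = -13.8155 / -0.1656 ≈ 83.437
Smallest integer k satisfying the bound: 84

84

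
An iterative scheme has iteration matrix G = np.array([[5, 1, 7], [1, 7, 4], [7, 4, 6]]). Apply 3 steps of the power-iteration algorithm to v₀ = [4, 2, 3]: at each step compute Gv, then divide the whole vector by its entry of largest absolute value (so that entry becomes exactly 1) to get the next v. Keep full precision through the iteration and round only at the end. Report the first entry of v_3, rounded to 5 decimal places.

Gv0 = (43.000000, 30.000000, 54.000000); divide by 54.000000 → v1 = (0.796296, 0.555556, 1.000000)
Gv1 = (11.537037, 8.685185, 13.796296); divide by 13.796296 → v2 = (0.836242, 0.629530, 1.000000)
Gv2 = (11.810738, 9.242953, 14.371812); divide by 14.371812 → v3 = (0.821799, 0.643131, 1.000000)
Requested entry of v3: 8799/10707 = 0.82180

0.82180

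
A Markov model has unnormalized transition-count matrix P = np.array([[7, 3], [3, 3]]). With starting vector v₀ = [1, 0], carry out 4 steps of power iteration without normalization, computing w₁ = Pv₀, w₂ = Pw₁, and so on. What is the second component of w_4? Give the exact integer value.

2280

w1 = Pv₀ = (7, 3)
w2 = Pw1 = (58, 30)
w3 = Pw2 = (496, 264)
w4 = Pw3 = (4264, 2280)
The requested component of w4 is 2280.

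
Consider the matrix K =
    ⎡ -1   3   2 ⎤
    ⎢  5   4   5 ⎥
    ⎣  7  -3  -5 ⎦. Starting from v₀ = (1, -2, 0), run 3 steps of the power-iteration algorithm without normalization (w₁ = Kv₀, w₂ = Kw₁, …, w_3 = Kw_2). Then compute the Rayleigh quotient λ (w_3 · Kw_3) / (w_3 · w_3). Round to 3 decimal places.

λ ≈ -4.735

w1 = Kv₀ = ((-1)·1 + 3·(-2) + 2·0; 5·1 + 4·(-2) + 5·0; 7·1 + (-3)·(-2) + (-5)·0) = (-7, -3, 13)
w2 = Kw1 = ((-1)·(-7) + 3·(-3) + 2·13; 5·(-7) + 4·(-3) + 5·13; 7·(-7) + (-3)·(-3) + (-5)·13) = (24, 18, -105)
w3 = Kw2 = (-180, -333, 639)
Kw3 = (459, 963, -3456)
w3·Kw3 = (-180)·459 + (-333)·963 + 639·(-3456) = -2611683; w3·w3 = (-180)·(-180) + (-333)·(-333) + 639·639 = 551610
λ ≈ -2611683/551610 = -4.735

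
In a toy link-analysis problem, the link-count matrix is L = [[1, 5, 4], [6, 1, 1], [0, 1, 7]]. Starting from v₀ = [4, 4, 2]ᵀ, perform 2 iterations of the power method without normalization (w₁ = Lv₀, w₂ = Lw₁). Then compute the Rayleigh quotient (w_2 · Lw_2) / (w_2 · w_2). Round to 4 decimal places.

8.1693

w1 = Lv₀ = (1·4 + 5·4 + 4·2; 6·4 + 1·4 + 1·2; 0·4 + 1·4 + 7·2) = (32, 30, 18)
w2 = Lw1 = (1·32 + 5·30 + 4·18; 6·32 + 1·30 + 1·18; 0·32 + 1·30 + 7·18) = (254, 240, 156)
Lw2 = (2078, 1920, 1332)
w2·Lw2 = 254·2078 + 240·1920 + 156·1332 = 1196404; w2·w2 = 254·254 + 240·240 + 156·156 = 146452
λ ≈ 1196404/146452 = 8.1693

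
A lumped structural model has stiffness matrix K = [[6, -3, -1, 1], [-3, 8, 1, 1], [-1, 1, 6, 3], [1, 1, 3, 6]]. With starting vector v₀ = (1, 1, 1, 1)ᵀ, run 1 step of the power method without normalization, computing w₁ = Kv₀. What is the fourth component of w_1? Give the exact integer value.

11

w1 = Kv₀ = (6·1 + (-3)·1 + (-1)·1 + 1·1; (-3)·1 + 8·1 + 1·1 + 1·1; (-1)·1 + 1·1 + 6·1 + 3·1; 1·1 + 1·1 + 3·1 + 6·1) = (3, 7, 9, 11)
The requested component of w1 is 11.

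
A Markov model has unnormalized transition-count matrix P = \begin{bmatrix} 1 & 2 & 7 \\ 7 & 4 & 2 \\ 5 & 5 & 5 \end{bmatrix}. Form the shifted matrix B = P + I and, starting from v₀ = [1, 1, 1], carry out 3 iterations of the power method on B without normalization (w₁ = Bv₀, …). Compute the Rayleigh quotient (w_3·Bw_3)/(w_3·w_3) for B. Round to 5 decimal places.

B = P + I has rows (2, 2, 7); (7, 5, 2); (5, 5, 6)
w1 = Bv₀ = (2·1 + 2·1 + 7·1; 7·1 + 5·1 + 2·1; 5·1 + 5·1 + 6·1) = (11, 14, 16)
w2 = Bw1 = (2·11 + 2·14 + 7·16; 7·11 + 5·14 + 2·16; 5·11 + 5·14 + 6·16) = (162, 179, 221)
w3 = Bw2 = (2229, 2471, 3031)
Bw3 = (30617, 34020, 41686)
w3·Bw3 = 278658979; w3·w3 = 20261243; μ ≈ 278658979/20261243 = 13.75330

13.75330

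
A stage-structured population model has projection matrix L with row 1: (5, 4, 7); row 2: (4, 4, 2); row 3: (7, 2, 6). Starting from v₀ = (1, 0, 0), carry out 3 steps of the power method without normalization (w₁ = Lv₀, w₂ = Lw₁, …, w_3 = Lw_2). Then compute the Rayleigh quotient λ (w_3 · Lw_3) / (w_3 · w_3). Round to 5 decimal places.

w1 = Lv₀ = (5·1 + 4·0 + 7·0; 4·1 + 4·0 + 2·0; 7·1 + 2·0 + 6·0) = (5, 4, 7)
w2 = Lw1 = (5·5 + 4·4 + 7·7; 4·5 + 4·4 + 2·7; 7·5 + 2·4 + 6·7) = (90, 50, 85)
w3 = Lw2 = (1245, 730, 1240)
Lw3 = (17825, 10380, 17615)
w3·Lw3 = 1245·17825 + 730·10380 + 1240·17615 = 51612125; w3·w3 = 1245·1245 + 730·730 + 1240·1240 = 3620525
λ ≈ 51612125/3620525 = 14.25543

λ ≈ 14.25543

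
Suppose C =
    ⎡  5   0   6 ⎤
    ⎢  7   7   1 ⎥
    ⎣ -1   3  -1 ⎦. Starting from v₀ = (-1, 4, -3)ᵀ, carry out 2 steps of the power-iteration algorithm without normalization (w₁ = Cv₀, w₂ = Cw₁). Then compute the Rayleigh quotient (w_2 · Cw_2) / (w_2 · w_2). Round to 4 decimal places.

w1 = Cv₀ = (5·(-1) + 0·4 + 6·(-3); 7·(-1) + 7·4 + 1·(-3); (-1)·(-1) + 3·4 + (-1)·(-3)) = (-23, 18, 16)
w2 = Cw1 = (5·(-23) + 0·18 + 6·16; 7·(-23) + 7·18 + 1·16; (-1)·(-23) + 3·18 + (-1)·16) = (-19, -19, 61)
Cw2 = (271, -205, -99)
w2·Cw2 = (-19)·271 + (-19)·(-205) + 61·(-99) = -7293; w2·w2 = (-19)·(-19) + (-19)·(-19) + 61·61 = 4443
λ ≈ -7293/4443 = -1.6415

λ ≈ -1.6415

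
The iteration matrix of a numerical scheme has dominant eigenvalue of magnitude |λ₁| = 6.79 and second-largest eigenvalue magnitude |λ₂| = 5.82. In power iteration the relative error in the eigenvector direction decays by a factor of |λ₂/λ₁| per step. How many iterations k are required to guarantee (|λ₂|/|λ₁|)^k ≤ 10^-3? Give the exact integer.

45

|λ₂/λ₁| = 5.82/6.79 = 0.85714
Need k ≥ ln(10^-3) / ln(0.85714) = -6.9078 / -0.1542 ≈ 44.812
Smallest integer k satisfying the bound: 45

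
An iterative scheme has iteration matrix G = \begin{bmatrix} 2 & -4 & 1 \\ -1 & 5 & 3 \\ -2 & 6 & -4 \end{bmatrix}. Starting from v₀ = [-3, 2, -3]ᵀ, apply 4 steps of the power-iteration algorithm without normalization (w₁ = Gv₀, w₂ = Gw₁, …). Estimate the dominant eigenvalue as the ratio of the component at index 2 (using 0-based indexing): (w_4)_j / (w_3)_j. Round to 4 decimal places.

w1 = Gv₀ = (2·(-3) + (-4)·2 + 1·(-3); (-1)·(-3) + 5·2 + 3·(-3); (-2)·(-3) + 6·2 + (-4)·(-3)) = (-17, 4, 30)
w2 = Gw1 = (2·(-17) + (-4)·4 + 1·30; (-1)·(-17) + 5·4 + 3·30; (-2)·(-17) + 6·4 + (-4)·30) = (-20, 127, -62)
w3 = Gw2 = (-610, 469, 1050)
w4 = Gw3 = (-2046, 6105, -166)
Ratio at component: -166 / 1050 = -0.1581

λ ≈ -0.1581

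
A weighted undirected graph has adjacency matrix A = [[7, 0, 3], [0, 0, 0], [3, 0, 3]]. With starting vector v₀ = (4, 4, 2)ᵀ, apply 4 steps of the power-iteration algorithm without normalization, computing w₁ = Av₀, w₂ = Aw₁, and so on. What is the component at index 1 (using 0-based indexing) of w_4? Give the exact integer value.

0

w1 = Av₀ = (7·4 + 0·4 + 3·2; 0·4 + 0·4 + 0·2; 3·4 + 0·4 + 3·2) = (34, 0, 18)
w2 = Aw1 = (7·34 + 0·0 + 3·18; 0·34 + 0·0 + 0·18; 3·34 + 0·0 + 3·18) = (292, 0, 156)
w3 = Aw2 = (2512, 0, 1344)
w4 = Aw3 = (21616, 0, 11568)
The requested component of w4 is 0.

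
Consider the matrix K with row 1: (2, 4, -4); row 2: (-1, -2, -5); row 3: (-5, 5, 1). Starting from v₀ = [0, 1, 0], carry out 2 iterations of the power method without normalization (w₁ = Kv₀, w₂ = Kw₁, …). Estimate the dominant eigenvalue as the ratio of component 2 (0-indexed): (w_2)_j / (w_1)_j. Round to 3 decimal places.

w1 = Kv₀ = (4, -2, 5)
w2 = Kw1 = (-20, -25, -25)
Ratio at component: -25 / 5 = -5.000

-5.000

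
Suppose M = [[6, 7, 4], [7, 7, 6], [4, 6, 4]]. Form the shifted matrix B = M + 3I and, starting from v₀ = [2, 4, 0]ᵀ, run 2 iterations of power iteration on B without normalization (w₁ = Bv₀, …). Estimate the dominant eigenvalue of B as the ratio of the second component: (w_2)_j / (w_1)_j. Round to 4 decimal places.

B = M + 3I has rows (9, 7, 4); (7, 10, 6); (4, 6, 7)
w1 = Bv₀ = (9·2 + 7·4 + 4·0; 7·2 + 10·4 + 6·0; 4·2 + 6·4 + 7·0) = (46, 54, 32)
w2 = Bw1 = (9·46 + 7·54 + 4·32; 7·46 + 10·54 + 6·32; 4·46 + 6·54 + 7·32) = (920, 1054, 732)
Ratio: 1054/54 = 19.5185

19.5185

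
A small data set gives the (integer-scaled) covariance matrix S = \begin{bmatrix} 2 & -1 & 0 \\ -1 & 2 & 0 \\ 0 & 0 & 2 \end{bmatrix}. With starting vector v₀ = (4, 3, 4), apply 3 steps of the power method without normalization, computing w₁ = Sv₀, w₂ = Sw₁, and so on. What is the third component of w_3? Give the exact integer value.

w1 = Sv₀ = (2·4 + (-1)·3 + 0·4; (-1)·4 + 2·3 + 0·4; 0·4 + 0·3 + 2·4) = (5, 2, 8)
w2 = Sw1 = (2·5 + (-1)·2 + 0·8; (-1)·5 + 2·2 + 0·8; 0·5 + 0·2 + 2·8) = (8, -1, 16)
w3 = Sw2 = (17, -10, 32)
The requested component of w3 is 32.

32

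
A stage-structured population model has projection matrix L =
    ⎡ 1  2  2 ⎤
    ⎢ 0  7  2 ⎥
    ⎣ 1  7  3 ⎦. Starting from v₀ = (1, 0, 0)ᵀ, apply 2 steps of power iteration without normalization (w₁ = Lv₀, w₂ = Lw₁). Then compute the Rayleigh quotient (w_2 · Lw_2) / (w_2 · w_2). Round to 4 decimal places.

w1 = Lv₀ = (1·1 + 2·0 + 2·0; 0·1 + 7·0 + 2·0; 1·1 + 7·0 + 3·0) = (1, 0, 1)
w2 = Lw1 = (1·1 + 2·0 + 2·1; 0·1 + 7·0 + 2·1; 1·1 + 7·0 + 3·1) = (3, 2, 4)
Lw2 = (15, 22, 29)
w2·Lw2 = 3·15 + 2·22 + 4·29 = 205; w2·w2 = 3·3 + 2·2 + 4·4 = 29
λ ≈ 205/29 = 7.0690

7.0690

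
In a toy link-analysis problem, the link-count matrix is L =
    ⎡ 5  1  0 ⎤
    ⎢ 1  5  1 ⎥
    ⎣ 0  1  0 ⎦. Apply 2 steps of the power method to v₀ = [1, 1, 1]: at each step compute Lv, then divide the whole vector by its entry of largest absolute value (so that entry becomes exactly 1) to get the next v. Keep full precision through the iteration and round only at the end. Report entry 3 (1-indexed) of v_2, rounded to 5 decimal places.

Lv0 = (6.000000, 7.000000, 1.000000); divide by 7.000000 → v1 = (0.857143, 1.000000, 0.142857)
Lv1 = (5.285714, 6.000000, 1.000000); divide by 6.000000 → v2 = (0.880952, 1.000000, 0.166667)
Requested entry of v2: 7/42 = 0.16667

0.16667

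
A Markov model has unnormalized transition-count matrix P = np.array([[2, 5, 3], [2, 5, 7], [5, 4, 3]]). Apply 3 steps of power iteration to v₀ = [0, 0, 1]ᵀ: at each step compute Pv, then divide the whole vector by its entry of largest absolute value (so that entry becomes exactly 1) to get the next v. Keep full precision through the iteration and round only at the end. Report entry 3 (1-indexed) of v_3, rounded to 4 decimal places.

0.8450

Pv0 = (3.00000, 7.00000, 3.00000); divide by 7.00000 → v1 = (0.42857, 1.00000, 0.42857)
Pv1 = (7.14286, 8.85714, 7.42857); divide by 8.85714 → v2 = (0.80645, 1.00000, 0.83871)
Pv2 = (9.12903, 12.48387, 10.54839); divide by 12.48387 → v3 = (0.73127, 1.00000, 0.84496)
Requested entry of v3: 654/774 = 0.8450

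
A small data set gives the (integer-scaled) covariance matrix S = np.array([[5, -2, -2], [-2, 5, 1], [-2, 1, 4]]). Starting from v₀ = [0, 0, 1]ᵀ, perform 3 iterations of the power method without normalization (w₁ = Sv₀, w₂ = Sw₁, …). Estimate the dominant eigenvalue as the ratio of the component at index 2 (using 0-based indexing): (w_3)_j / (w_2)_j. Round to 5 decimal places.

w1 = Sv₀ = (-2, 1, 4)
w2 = Sw1 = (-20, 13, 21)
w3 = Sw2 = (-168, 126, 137)
Ratio at component: 137 / 21 = 6.52381

6.52381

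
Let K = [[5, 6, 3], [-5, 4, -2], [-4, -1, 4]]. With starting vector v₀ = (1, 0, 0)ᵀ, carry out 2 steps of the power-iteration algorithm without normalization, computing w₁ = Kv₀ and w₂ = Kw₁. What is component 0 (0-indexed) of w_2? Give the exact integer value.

w1 = Kv₀ = (5·1 + 6·0 + 3·0; (-5)·1 + 4·0 + (-2)·0; (-4)·1 + (-1)·0 + 4·0) = (5, -5, -4)
w2 = Kw1 = (5·5 + 6·(-5) + 3·(-4); (-5)·5 + 4·(-5) + (-2)·(-4); (-4)·5 + (-1)·(-5) + 4·(-4)) = (-17, -37, -31)
The requested component of w2 is -17.

-17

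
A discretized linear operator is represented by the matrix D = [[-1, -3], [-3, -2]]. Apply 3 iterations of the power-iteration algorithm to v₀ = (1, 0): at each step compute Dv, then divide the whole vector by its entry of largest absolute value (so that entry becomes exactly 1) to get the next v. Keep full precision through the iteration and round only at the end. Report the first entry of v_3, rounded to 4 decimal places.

0.7708

Dv0 = (-1.00000, -3.00000); divide by -3.00000 → v1 = (0.33333, 1.00000)
Dv1 = (-3.33333, -3.00000); divide by -3.33333 → v2 = (1.00000, 0.90000)
Dv2 = (-3.70000, -4.80000); divide by -4.80000 → v3 = (0.77083, 1.00000)
Requested entry of v3: -37/-48 = 0.7708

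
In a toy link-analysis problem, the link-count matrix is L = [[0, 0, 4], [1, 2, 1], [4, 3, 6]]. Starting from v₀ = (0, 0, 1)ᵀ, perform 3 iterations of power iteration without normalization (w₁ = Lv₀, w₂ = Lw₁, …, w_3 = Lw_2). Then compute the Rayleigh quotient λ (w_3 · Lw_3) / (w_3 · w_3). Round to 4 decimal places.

w1 = Lv₀ = (0·0 + 0·0 + 4·1; 1·0 + 2·0 + 1·1; 4·0 + 3·0 + 6·1) = (4, 1, 6)
w2 = Lw1 = (0·4 + 0·1 + 4·6; 1·4 + 2·1 + 1·6; 4·4 + 3·1 + 6·6) = (24, 12, 55)
w3 = Lw2 = (220, 103, 462)
Lw3 = (1848, 888, 3961)
w3·Lw3 = 220·1848 + 103·888 + 462·3961 = 2328006; w3·w3 = 220·220 + 103·103 + 462·462 = 272453
λ ≈ 2328006/272453 = 8.5446

8.5446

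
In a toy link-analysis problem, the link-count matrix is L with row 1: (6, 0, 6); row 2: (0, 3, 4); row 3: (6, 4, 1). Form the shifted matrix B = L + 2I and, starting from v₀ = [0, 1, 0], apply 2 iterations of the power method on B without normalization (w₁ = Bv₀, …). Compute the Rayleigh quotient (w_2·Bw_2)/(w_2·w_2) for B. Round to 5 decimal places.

B = L + 2I has rows (8, 0, 6); (0, 5, 4); (6, 4, 3)
w1 = Bv₀ = (0, 5, 4)
w2 = Bw1 = (24, 41, 32)
Bw2 = (384, 333, 404)
w2·Bw2 = 35797; w2·w2 = 3281; μ ≈ 35797/3281 = 10.91039

10.91039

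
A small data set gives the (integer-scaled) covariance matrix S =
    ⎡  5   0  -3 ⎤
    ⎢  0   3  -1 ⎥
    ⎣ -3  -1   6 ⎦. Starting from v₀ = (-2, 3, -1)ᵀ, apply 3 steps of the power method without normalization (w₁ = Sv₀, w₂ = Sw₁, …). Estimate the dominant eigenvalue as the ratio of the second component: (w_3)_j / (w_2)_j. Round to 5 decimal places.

λ ≈ 3.21212

w1 = Sv₀ = (-7, 10, -3)
w2 = Sw1 = (-26, 33, -7)
w3 = Sw2 = (-109, 106, 3)
Ratio at component: 106 / 33 = 3.21212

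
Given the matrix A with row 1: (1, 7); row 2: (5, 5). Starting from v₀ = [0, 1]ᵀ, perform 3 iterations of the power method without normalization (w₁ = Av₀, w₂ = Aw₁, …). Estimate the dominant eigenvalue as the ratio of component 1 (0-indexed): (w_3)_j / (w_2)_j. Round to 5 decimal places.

λ ≈ 8.50000

w1 = Av₀ = (7, 5)
w2 = Aw1 = (42, 60)
w3 = Aw2 = (462, 510)
Ratio at component: 510 / 60 = 8.50000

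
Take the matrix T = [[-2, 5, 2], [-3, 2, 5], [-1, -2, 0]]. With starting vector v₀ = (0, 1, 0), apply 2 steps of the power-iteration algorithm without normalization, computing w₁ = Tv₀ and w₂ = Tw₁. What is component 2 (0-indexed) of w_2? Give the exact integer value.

-9

w1 = Tv₀ = ((-2)·0 + 5·1 + 2·0; (-3)·0 + 2·1 + 5·0; (-1)·0 + (-2)·1 + 0·0) = (5, 2, -2)
w2 = Tw1 = ((-2)·5 + 5·2 + 2·(-2); (-3)·5 + 2·2 + 5·(-2); (-1)·5 + (-2)·2 + 0·(-2)) = (-4, -21, -9)
The requested component of w2 is -9.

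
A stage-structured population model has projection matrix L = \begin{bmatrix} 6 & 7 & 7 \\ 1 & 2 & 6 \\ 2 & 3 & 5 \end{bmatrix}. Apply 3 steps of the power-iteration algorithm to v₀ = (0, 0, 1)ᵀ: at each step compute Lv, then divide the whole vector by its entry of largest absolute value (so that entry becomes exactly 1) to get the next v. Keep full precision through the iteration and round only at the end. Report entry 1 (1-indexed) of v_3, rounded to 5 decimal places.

Lv0 = (7.000000, 6.000000, 5.000000); divide by 7.000000 → v1 = (1.000000, 0.857143, 0.714286)
Lv1 = (17.000000, 7.000000, 8.142857); divide by 17.000000 → v2 = (1.000000, 0.411765, 0.478992)
Lv2 = (12.235294, 4.697479, 5.630252); divide by 12.235294 → v3 = (1.000000, 0.383929, 0.460165)
Requested entry of v3: 1456/1456 = 1.00000

1.00000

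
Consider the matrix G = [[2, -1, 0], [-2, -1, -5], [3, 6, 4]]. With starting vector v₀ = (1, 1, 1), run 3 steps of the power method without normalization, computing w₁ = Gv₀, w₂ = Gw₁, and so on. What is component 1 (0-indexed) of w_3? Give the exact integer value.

w1 = Gv₀ = (2·1 + (-1)·1 + 0·1; (-2)·1 + (-1)·1 + (-5)·1; 3·1 + 6·1 + 4·1) = (1, -8, 13)
w2 = Gw1 = (2·1 + (-1)·(-8) + 0·13; (-2)·1 + (-1)·(-8) + (-5)·13; 3·1 + 6·(-8) + 4·13) = (10, -59, 7)
w3 = Gw2 = (79, 4, -296)
The requested component of w3 is 4.

4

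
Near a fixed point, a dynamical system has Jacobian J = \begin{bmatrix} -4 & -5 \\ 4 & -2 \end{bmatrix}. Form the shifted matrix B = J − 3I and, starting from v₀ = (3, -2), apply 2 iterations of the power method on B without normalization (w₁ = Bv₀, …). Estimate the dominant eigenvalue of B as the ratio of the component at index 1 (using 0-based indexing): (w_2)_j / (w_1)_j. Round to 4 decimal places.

-7.0000

B = J − 3I has rows (-7, -5); (4, -5)
w1 = Bv₀ = ((-7)·3 + (-5)·(-2); 4·3 + (-5)·(-2)) = (-11, 22)
w2 = Bw1 = ((-7)·(-11) + (-5)·22; 4·(-11) + (-5)·22) = (-33, -154)
Ratio: -154/22 = -7.0000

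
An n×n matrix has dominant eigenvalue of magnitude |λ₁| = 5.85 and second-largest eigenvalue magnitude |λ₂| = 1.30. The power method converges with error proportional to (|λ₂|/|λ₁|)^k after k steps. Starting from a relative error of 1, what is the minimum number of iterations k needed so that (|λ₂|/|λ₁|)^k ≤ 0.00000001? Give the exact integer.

13

|λ₂/λ₁| = 1.30/5.85 = 0.22222
Need k ≥ ln(0.00000001) / ln(0.22222) = -18.4207 / -1.5041 ≈ 12.247
Smallest integer k satisfying the bound: 13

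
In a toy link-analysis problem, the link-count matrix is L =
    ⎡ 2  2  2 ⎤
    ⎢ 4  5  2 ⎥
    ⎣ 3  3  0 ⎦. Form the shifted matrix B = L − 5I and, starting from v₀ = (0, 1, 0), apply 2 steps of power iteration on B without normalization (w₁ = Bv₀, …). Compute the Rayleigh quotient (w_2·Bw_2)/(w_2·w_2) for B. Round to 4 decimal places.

B = L − 5I has rows (-3, 2, 2); (4, 0, 2); (3, 3, -5)
w1 = Bv₀ = (2, 0, 3)
w2 = Bw1 = (0, 14, -9)
Bw2 = (10, -18, 87)
w2·Bw2 = -1035; w2·w2 = 277; μ ≈ -1035/277 = -3.7365

μ ≈ -3.7365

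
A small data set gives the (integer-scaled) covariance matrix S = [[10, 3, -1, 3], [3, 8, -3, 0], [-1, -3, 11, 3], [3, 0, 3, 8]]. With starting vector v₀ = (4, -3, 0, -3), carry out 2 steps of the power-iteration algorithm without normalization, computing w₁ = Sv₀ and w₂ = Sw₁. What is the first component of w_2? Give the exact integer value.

152

w1 = Sv₀ = (10·4 + 3·(-3) + (-1)·0 + 3·(-3); 3·4 + 8·(-3) + (-3)·0 + 0·(-3); (-1)·4 + (-3)·(-3) + 11·0 + 3·(-3); 3·4 + 0·(-3) + 3·0 + 8·(-3)) = (22, -12, -4, -12)
w2 = Sw1 = (10·22 + 3·(-12) + (-1)·(-4) + 3·(-12); 3·22 + 8·(-12) + (-3)·(-4) + 0·(-12); (-1)·22 + (-3)·(-12) + 11·(-4) + 3·(-12); 3·22 + 0·(-12) + 3·(-4) + 8·(-12)) = (152, -18, -66, -42)
The requested component of w2 is 152.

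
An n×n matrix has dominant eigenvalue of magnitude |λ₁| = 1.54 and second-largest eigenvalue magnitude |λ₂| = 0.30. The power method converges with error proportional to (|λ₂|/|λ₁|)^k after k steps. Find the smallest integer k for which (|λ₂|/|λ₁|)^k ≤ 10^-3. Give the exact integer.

5

|λ₂/λ₁| = 0.30/1.54 = 0.19481
Need k ≥ ln(10^-3) / ln(0.19481) = -6.9078 / -1.6358 ≈ 4.223
Smallest integer k satisfying the bound: 5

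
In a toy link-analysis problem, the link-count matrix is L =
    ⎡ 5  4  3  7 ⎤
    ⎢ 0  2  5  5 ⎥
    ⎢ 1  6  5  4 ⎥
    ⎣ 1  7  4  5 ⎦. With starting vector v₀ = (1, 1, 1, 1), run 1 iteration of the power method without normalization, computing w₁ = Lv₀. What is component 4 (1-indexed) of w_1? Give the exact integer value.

w1 = Lv₀ = (19, 12, 16, 17)
The requested component of w1 is 17.

17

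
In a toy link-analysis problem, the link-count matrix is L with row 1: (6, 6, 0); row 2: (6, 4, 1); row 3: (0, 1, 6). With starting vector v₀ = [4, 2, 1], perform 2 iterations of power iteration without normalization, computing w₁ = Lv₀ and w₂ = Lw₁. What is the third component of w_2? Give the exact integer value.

81

w1 = Lv₀ = (6·4 + 6·2 + 0·1; 6·4 + 4·2 + 1·1; 0·4 + 1·2 + 6·1) = (36, 33, 8)
w2 = Lw1 = (6·36 + 6·33 + 0·8; 6·36 + 4·33 + 1·8; 0·36 + 1·33 + 6·8) = (414, 356, 81)
The requested component of w2 is 81.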